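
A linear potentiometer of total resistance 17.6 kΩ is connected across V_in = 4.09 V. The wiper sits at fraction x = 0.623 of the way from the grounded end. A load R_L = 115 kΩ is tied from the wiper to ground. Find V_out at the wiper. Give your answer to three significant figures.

V_out ≈ 2.46 V

Split the track: R_lower = x·R_p = 10.96 kΩ, R_upper = (1−x)·R_p = 6.635 kΩ.
Lower segment in parallel with the load: 10.96 ‖ 115 = 10.01 kΩ.
Loaded-divider output: V_out = 4.09 × 0.6014 = 2.460 V.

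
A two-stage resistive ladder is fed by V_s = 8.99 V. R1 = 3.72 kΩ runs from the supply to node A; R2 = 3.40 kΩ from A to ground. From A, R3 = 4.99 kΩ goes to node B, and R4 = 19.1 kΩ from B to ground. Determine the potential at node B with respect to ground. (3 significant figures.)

Looking into the second stage from A: R3 + R4 = 24.09 kΩ appears in parallel with R2.
Effective lower resistance at A: R2 ‖ 24.09 = 2.979 kΩ.
So V_A = 8.99 × 0.4447 = 3.998 V.
Then the unloaded second divider: V_B = V_A × R4/(R3+R4) = 3.998 × 0.7929 = 3.170 V.

V_B ≈ 3.17 V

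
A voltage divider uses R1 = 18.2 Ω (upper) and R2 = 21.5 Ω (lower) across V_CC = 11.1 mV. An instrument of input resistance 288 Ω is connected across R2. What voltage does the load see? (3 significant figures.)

V_out ≈ 5.81 mV

R2 ‖ R_L = (21.5 × 288)/(21.5 + 288) = 20.01 Ω.
Voltage divider with the loaded lower leg: V_out = 11.1 × 20.01/(18.2 + 20.01) = 11.1 × 0.5236 = 5.812 mV.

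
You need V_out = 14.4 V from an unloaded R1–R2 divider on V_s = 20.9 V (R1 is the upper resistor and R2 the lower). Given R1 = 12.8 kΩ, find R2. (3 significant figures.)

R2 ≈ 28.4 kΩ

The divider ratio is R2/(R1+R2) = 14.4/20.9 = 0.6890.
R2 = R1 · 0.6890/(1 − 0.6890) = 28.36 kΩ.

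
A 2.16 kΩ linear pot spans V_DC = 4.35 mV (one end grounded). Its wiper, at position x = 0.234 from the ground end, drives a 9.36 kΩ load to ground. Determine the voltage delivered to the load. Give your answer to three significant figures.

The pot divides into 1.655 kΩ above the wiper and 0.5054 kΩ below.
(x·R_p) ‖ R_L = 0.4795 kΩ.
Loaded-divider output: V_out = 4.35 × 0.2247 = 0.9775 mV.
(Unloaded: V_out = x·V_DC = 1.02 mV.)

V_out ≈ 0.977 mV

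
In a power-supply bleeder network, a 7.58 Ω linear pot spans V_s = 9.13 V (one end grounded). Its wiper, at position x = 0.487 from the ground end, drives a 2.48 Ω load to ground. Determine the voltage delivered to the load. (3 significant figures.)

V_out ≈ 2.52 V

The pot divides into 3.889 Ω above the wiper and 3.691 Ω below.
Lower segment in parallel with the load: 3.691 ‖ 2.48 = 1.483 Ω.
V_out = 9.13 × 1.483/(3.889 + 1.483) = 2.521 V.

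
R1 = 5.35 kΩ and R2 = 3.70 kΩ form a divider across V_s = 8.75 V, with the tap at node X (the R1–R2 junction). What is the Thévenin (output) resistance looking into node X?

R_th ≈ 2.19 kΩ

Looking into X with the source shorted: R_th = R1·R2/(R1+R2) = 5.350 × 3.70/9.050 = 2.187 kΩ.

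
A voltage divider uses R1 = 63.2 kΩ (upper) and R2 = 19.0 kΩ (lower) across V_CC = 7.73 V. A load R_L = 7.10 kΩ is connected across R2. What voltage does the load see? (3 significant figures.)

V_out ≈ 0.584 V

R2 ‖ R_L = (19.0 × 7.10)/(19.0 + 7.10) = 5.169 kΩ.
Voltage divider with the loaded lower leg: V_out = 7.73 × 5.169/(63.2 + 5.169) = 7.73 × 0.07560 = 0.5844 V.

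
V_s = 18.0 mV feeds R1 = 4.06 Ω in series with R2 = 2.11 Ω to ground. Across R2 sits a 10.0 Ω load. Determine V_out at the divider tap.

The load sits in parallel with R2, giving an effective lower resistance R2' = R2·R_L/(R2+R_L) = 1.742 Ω.
Then V_out = V_s · R2'/(R1 + R2') = 18.0 × 1.742/5.802 = 5.405 mV.

V_out ≈ 5.41 mV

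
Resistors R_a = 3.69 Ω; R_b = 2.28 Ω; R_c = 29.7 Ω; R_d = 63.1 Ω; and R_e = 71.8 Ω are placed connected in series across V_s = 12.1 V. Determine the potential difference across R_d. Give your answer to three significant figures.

V ≈ 4.48 V

Series total: ΣR = 3.69 + 2.28 + 29.7 + 63.1 + 71.8 = 170.6 Ω.
V = V_s · R/ΣR = 12.1 × 0.3699 = 4.476 V.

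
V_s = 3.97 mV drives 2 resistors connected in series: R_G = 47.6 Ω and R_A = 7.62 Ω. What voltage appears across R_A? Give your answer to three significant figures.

ΣR = 47.6 + 7.62 = 55.22 Ω.
Voltage divider: V = V_s · (7.620 / 55.22) = 3.97 × 0.1380 = 0.5478 mV.

V ≈ 0.548 mV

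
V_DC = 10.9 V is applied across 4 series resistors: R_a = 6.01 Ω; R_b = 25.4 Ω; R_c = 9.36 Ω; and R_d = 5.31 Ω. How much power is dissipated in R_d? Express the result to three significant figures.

ΣR = 46.08 Ω → I = 10.9/46.08 = 0.2365 A.
P = I²R = 0.05595 × 5.31 = 0.2971 W.

P ≈ 0.297 W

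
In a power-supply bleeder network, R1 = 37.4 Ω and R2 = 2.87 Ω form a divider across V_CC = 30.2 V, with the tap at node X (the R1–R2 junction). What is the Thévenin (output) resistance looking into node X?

R_th ≈ 2.67 Ω

Zeroing V_CC shorts the top of R1 to ground, so R_th = R1 ‖ R2 = 2.665 Ω.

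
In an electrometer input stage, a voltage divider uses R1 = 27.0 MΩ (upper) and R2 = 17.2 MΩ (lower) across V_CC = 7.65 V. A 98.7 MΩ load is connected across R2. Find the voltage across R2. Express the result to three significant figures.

First combine the lower leg with the load: R2 ‖ R_L = 14.65 MΩ.
Now apply the divider: V_out = 7.65 × 0.3517 = 2.691 V.

V_out ≈ 2.69 V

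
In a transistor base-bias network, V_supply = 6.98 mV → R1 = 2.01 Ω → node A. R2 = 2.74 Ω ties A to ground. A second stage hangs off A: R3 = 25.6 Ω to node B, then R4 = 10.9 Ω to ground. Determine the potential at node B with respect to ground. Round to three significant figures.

V_B ≈ 1.17 mV

Looking into the second stage from A: R3 + R4 = 36.50 Ω appears in parallel with R2.
Effective lower resistance at A: R2 ‖ 36.50 = 2.549 Ω.
V_A = 6.98 × 2.549/(2.01 + 2.549) = 3.902 mV.
V_B = V_A × 0.2986 = 1.165 mV.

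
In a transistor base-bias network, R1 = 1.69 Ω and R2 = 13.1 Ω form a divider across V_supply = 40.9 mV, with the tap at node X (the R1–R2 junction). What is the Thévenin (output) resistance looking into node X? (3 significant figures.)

R_th ≈ 1.50 Ω

Looking into X with the source shorted: R_th = R1·R2/(R1+R2) = 1.690 × 13.1/14.79 = 1.497 Ω.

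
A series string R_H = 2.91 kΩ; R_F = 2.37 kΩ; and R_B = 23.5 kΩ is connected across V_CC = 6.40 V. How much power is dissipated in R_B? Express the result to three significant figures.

P ≈ 1.16 mW

ΣR = 28.78 kΩ → I = 6.40/28.78 = 0.2224 mA.
P = I²R = 0.04945 × 23.5 = 1.162 mW.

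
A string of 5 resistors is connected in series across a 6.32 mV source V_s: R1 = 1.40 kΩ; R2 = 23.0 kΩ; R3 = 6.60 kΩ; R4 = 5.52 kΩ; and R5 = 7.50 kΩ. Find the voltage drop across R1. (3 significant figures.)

Series total: ΣR = 1.40 + 23.0 + 6.60 + 5.52 + 7.50 = 44.02 kΩ.
By the voltage-divider rule, V = 6.32 × 1.400/44.02 = 0.2010 mV.

V ≈ 0.201 mV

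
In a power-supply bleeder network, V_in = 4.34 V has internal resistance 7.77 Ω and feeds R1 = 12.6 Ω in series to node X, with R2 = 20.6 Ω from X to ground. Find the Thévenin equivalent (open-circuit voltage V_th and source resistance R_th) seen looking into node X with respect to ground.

V_th ≈ 2.18 V, R_th ≈ 10.2 Ω

R1' = 7.77 + 12.6 = 20.37 Ω (source resistance + R1).
V_th is the unloaded tap voltage: V_in · R2/(R1'+R2) = 4.34 × 0.5028 = 2.182 V.
Looking into X with the source shorted: R_th = R1'·R2/(R1'+R2) = 20.37 × 20.6/40.97 = 10.24 Ω.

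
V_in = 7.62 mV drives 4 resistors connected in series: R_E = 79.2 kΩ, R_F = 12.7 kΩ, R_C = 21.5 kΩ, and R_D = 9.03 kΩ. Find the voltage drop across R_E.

Series total: ΣR = 79.2 + 12.7 + 21.5 + 9.03 = 122.4 kΩ.
V = V_in · R/ΣR = 7.62 × 0.6469 = 4.929 mV.

V ≈ 4.93 mV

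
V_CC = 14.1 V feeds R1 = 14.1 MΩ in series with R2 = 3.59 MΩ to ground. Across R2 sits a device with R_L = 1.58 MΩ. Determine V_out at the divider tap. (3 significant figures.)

R2 ‖ R_L = (3.59 × 1.58)/(3.59 + 1.58) = 1.097 MΩ.
Then V_out = V_CC · R2'/(R1 + R2') = 14.1 × 1.097/15.20 = 1.018 V.
(Unloaded it would be 2.86 V; the load pulls it down.)

V_out ≈ 1.02 V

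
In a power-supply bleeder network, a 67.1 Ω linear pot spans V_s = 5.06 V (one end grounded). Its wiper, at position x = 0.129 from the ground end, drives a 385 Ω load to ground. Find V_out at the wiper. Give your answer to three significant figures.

The pot divides into 58.44 Ω above the wiper and 8.656 Ω below.
Lower segment in parallel with the load: 8.656 ‖ 385 = 8.466 Ω.
V_out = 5.06 × 8.466/(58.44 + 8.466) = 0.6402 V.

V_out ≈ 0.640 V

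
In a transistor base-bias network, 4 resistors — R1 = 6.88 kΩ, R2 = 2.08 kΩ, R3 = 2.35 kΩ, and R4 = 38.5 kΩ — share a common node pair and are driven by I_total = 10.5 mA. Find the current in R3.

I ≈ 4.15 mA

Conductances: ΣG = 1/6.88 + 1/2.08 + 1/2.35 + 1/38.5 = 1.078 (1/kΩ).
Current divider: I(R3) = I_total · G_k/ΣG = 10.5 × (0.4255/1.078) = 10.5 × 0.3949 = 4.146 mA.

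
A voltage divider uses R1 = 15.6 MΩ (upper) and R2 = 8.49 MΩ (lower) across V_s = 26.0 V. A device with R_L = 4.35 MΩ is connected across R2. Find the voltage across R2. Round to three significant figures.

V_out ≈ 4.05 V

R2 ‖ R_L = (8.49 × 4.35)/(8.49 + 4.35) = 2.876 MΩ.
Then V_out = V_s · R2'/(R1 + R2') = 26.0 × 2.876/18.48 = 4.048 V.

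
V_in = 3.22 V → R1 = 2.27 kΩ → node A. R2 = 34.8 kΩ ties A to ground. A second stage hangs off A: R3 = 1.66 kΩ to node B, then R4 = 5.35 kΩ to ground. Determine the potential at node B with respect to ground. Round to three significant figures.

V_B ≈ 1.77 V

Looking into the second stage from A: R3 + R4 = 7.010 kΩ appears in parallel with R2.
Effective lower resistance at A: R2 ‖ 7.010 = 5.835 kΩ.
First divider: V_A = V_in · 5.835/(2.27 + 5.835) = 2.318 V.
Stage 2 is unloaded, so V_B = V_A · R4/(R3+R4) = 2.318 × 5.35/7.010 = 1.769 V.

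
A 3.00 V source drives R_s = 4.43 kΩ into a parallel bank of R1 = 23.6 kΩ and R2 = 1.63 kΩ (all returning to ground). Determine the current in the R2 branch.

Equivalent of the parallel group: R_p = 1.525 kΩ.
V_A by voltage divider: V_A = 3.00 × 1.525/(4.43 + 1.525) = 0.7681 V.
Branch current I = V_A/R2 = 0.7681/1.63 = 0.4713 mA.

I ≈ 0.471 mA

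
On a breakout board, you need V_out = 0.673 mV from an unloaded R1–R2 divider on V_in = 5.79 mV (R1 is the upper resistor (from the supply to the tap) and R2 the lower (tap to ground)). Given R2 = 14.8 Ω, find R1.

R1 ≈ 113 Ω

Required fraction k = V_out/V_in = 0.1162.
Rearranging, R1 = R2·(1−k)/k = 14.8 × 7.603 = 112.5 Ω.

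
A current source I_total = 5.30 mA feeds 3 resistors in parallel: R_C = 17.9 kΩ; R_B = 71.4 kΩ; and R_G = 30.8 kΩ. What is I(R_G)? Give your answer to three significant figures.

ΣG = 1/17.9 + 1/71.4 + 1/30.8 = 0.1023.
Current divider: I(R_G) = I_total · G_k/ΣG = 5.30 × (0.03247/0.1023) = 5.30 × 0.3173 = 1.681 mA.

I ≈ 1.68 mA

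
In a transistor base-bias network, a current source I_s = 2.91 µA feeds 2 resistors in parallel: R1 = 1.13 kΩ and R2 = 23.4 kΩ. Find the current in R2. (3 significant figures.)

I ≈ 0.134 µA

Two-branch current divider: I_k = I_s · R_other/(R_1 + R_2).
I(R2) = 2.91 × 1.13/(1.13 + 23.4) = 2.91 × 0.04607 = 0.1341 µA.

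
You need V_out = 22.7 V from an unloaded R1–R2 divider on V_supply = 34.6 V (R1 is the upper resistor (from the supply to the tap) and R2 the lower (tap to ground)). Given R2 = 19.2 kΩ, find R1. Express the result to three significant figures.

R1 ≈ 10.1 kΩ

The divider ratio is R2/(R1+R2) = 22.7/34.6 = 0.6561.
R1 = R2·(1/k − 1) = 19.2 × 0.5242 = 10.07 kΩ.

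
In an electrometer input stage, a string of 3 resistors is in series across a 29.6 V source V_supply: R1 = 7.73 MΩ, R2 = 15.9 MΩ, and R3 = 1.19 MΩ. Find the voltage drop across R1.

ΣR = 7.73 + 15.9 + 1.19 = 24.82 MΩ.
By the voltage-divider rule, V = 29.6 × 7.730/24.82 = 9.219 V.

V ≈ 9.22 V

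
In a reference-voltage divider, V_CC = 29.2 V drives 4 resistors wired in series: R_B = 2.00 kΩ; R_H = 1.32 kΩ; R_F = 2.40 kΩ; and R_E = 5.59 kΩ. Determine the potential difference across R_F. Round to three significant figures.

V ≈ 6.20 V

Series total: ΣR = 2.00 + 1.32 + 2.40 + 5.59 = 11.31 kΩ.
Voltage divider: V = V_CC · (2.400 / 11.31) = 29.2 × 0.2122 = 6.196 V.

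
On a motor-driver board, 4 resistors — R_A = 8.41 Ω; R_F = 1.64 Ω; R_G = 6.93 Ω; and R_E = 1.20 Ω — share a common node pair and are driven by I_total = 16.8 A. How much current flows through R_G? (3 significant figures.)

ΣG = 1/8.41 + 1/1.64 + 1/6.93 + 1/1.20 = 1.706.
R_G takes the fraction G_k/ΣG = 0.1443/1.706 = 0.08457, so I = 16.8 × 0.08457 = 1.421 A.

I ≈ 1.42 A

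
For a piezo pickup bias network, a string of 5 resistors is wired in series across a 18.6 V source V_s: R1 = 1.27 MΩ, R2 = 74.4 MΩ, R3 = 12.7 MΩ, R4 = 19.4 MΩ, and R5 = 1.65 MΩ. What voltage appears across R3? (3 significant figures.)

V ≈ 2.16 V

Series total: ΣR = 1.27 + 74.4 + 12.7 + 19.4 + 1.65 = 109.4 MΩ.
By the voltage-divider rule, V = 18.6 × 12.70/109.4 = 2.159 V.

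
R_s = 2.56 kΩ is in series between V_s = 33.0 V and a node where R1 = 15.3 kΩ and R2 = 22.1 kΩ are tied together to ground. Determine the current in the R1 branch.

Combine the parallel branches: R_p = (1/15.3 + 1/22.1)⁻¹ = 9.041 kΩ.
V_A = 33.0 × 9.041/11.60 = 25.72 V.
I(R1) = V_A / R1 = 25.72/15.3 = 1.681 mA.

I ≈ 1.68 mA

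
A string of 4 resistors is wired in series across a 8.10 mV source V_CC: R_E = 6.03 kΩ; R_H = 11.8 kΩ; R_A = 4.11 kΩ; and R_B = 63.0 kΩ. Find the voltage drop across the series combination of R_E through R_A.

ΣR = 6.03 + 11.8 + 4.11 + 63.0 = 84.94 kΩ.
R_{R_E..R_A} = 6.03 + 11.8 + 4.11 = 21.94 kΩ.
Voltage divider: V = V_CC · (21.94 / 84.94) = 8.10 × 0.2583 = 2.092 mV.

V ≈ 2.09 mV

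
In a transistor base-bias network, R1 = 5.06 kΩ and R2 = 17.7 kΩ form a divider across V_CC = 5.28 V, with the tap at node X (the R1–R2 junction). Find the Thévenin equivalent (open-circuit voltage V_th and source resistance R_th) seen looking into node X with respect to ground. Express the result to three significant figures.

V_th ≈ 4.11 V, R_th ≈ 3.94 kΩ

Open-circuit (no load on X): V_th = V_CC · R2/(R1 + R2) = 5.28 × 17.7/(5.060 + 17.7) = 4.106 V.
With V_CC suppressed (replaced by a short), R_th = R1 ‖ R2 = (5.060 × 17.7)/(5.060 + 17.7) = 3.935 kΩ.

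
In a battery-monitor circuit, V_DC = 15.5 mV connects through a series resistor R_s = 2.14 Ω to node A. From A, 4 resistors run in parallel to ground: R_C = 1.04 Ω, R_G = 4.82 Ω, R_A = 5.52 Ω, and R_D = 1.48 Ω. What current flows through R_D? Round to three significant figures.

Equivalent of the parallel group: R_p = 0.4936 Ω.
V_A = 15.5 × 0.4936/2.634 = 2.905 mV.
Branch current I = V_A/R_D = 2.905/1.48 = 1.963 mA.

I ≈ 1.96 mA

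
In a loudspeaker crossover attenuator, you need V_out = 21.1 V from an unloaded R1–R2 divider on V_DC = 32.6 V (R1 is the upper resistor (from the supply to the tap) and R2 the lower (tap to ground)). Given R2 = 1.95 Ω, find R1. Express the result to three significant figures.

Required fraction k = V_out/V_DC = 0.6472.
Rearranging, R1 = R2·(1−k)/k = 1.95 × 0.5450 = 1.063 Ω.

R1 ≈ 1.06 Ω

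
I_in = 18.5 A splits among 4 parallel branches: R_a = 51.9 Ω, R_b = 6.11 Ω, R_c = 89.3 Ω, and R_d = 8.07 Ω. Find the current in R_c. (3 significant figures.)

I ≈ 0.651 A

ΣG = 1/51.9 + 1/6.11 + 1/89.3 + 1/8.07 = 0.3180.
Current divider: I(R_c) = I_in · G_k/ΣG = 18.5 × (0.01120/0.3180) = 18.5 × 0.03521 = 0.6514 A.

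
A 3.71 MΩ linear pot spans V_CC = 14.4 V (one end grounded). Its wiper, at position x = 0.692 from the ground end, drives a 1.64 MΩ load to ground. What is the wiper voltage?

The pot divides into 1.143 MΩ above the wiper and 2.567 MΩ below.
Lower segment in parallel with the load: 2.567 ‖ 1.64 = 1.001 MΩ.
Loaded-divider output: V_out = 14.4 × 0.4669 = 6.723 V.

V_out ≈ 6.72 V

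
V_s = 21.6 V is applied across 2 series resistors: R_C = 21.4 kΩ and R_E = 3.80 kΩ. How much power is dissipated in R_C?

ΣR = 25.20 kΩ → I = 21.6/25.20 = 0.8571 mA.
P(R_C) = I²·R_C = (0.8571)² × 21.4 = 15.72 mW.

P ≈ 15.7 mW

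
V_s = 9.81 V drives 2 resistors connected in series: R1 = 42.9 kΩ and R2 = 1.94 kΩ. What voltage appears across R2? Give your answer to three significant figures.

ΣR = 42.9 + 1.94 = 44.84 kΩ.
V = V_s · R/ΣR = 9.81 × 0.04326 = 0.4244 V.

V ≈ 0.424 V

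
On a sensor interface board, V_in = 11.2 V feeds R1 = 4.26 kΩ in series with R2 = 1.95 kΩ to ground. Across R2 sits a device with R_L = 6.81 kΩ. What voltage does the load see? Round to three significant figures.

V_out ≈ 2.94 V

R2 ‖ R_L = (1.95 × 6.81)/(1.95 + 6.81) = 1.516 kΩ.
Now apply the divider: V_out = 11.2 × 0.2625 = 2.940 V.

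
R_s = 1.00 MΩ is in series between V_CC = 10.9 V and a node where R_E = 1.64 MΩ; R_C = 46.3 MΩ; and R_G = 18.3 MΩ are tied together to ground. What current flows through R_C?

Equivalent of the parallel group: R_p = 1.458 MΩ.
Node voltage V_A = V_CC · R_p/(R_s + R_p) = 10.9 × 0.5931 = 6.465 V.
I(R_C) = V_A / R_C = 6.465/46.3 = 0.1396 µA.

I ≈ 0.140 µA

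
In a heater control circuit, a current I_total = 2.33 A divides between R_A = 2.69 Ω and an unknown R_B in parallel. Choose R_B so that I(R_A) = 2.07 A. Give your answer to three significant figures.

In a two-way split, I_A/I_total = R_B/(R_A + R_B).
2.07/2.33 = R_B/(R_A + R_B) → R_B = R_A · (0.8884)/(1 − 0.8884) = 2.69 × 7.962 = 21.42 Ω.

R_B ≈ 21.4 Ω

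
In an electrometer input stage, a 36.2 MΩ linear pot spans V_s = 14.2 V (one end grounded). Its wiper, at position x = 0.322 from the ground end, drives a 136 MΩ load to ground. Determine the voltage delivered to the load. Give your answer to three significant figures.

Split the track: R_lower = x·R_p = 11.66 MΩ, R_upper = (1−x)·R_p = 24.54 MΩ.
R_L loads the lower segment: effective lower R = 10.74 MΩ.
V_out = 14.2 × 10.74/(24.54 + 10.74) = 4.321 V.

V_out ≈ 4.32 V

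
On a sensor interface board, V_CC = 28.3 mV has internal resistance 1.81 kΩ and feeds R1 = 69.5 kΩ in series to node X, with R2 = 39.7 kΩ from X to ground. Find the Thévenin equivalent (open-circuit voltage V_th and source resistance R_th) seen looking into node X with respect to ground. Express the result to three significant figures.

R1' = 1.81 + 69.5 = 71.31 kΩ (source resistance + R1).
Open-circuit (no load on X): V_th = V_CC · R2/(R1' + R2) = 28.3 × 39.7/(71.31 + 39.7) = 10.12 mV.
With V_CC suppressed (replaced by a short), R_th = R1' ‖ R2 = (71.31 × 39.7)/(71.31 + 39.7) = 25.50 kΩ.

V_th ≈ 10.1 mV, R_th ≈ 25.5 kΩ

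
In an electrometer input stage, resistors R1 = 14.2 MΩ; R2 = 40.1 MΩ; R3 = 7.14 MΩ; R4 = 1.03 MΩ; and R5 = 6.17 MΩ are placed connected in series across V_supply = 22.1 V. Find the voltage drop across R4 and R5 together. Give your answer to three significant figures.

V ≈ 2.32 V

ΣR = 14.2 + 40.1 + 7.14 + 1.03 + 6.17 = 68.64 MΩ.
R_{R4..R5} = 1.03 + 6.17 = 7.200 MΩ.
V = V_supply · R/ΣR = 22.1 × 0.1049 = 2.318 V.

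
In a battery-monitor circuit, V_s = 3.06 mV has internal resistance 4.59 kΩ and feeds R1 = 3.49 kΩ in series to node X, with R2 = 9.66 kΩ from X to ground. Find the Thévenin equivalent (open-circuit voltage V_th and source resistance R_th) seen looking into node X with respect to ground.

V_th ≈ 1.67 mV, R_th ≈ 4.40 kΩ

R1' = 4.59 + 3.49 = 8.080 kΩ (source resistance + R1).
Open-circuit (no load on X): V_th = V_s · R2/(R1' + R2) = 3.06 × 9.66/(8.080 + 9.66) = 1.666 mV.
With V_s suppressed (replaced by a short), R_th = R1' ‖ R2 = (8.080 × 9.66)/(8.080 + 9.66) = 4.400 kΩ.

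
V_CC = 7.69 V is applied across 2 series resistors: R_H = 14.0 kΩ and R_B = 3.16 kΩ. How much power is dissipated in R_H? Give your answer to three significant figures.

The common current is I = 7.69/17.16 = 0.4481 mA.
P = I²R = 0.2008 × 14.0 = 2.812 mW.

P ≈ 2.81 mW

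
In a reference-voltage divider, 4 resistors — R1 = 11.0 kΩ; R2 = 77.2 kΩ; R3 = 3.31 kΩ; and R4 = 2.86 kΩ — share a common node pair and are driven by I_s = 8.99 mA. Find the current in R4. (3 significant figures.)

I ≈ 4.16 mA

ΣG = 1/11.0 + 1/77.2 + 1/3.31 + 1/2.86 = 0.7556.
R4 takes the fraction G_k/ΣG = 0.3497/0.7556 = 0.4627, so I = 8.99 × 0.4627 = 4.160 mA.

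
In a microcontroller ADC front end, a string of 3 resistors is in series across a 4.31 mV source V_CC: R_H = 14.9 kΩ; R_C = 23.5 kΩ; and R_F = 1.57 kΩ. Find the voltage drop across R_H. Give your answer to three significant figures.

V ≈ 1.61 mV

Series total: ΣR = 14.9 + 23.5 + 1.57 = 39.97 kΩ.
Voltage divider: V = V_CC · (14.90 / 39.97) = 4.31 × 0.3728 = 1.607 mV.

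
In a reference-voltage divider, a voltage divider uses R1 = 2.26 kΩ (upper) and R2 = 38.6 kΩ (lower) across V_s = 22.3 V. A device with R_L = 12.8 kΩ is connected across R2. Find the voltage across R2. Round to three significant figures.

V_out ≈ 18.1 V

First combine the lower leg with the load: R2 ‖ R_L = 9.612 kΩ.
Now apply the divider: V_out = 22.3 × 0.8096 = 18.06 V.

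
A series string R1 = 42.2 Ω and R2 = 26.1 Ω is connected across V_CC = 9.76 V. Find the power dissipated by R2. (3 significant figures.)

P ≈ 0.533 W

The common current is I = 9.76/68.30 = 0.1429 A.
V(R2) = I·R = 3.730 V; P = V·I = 3.730 × 0.1429 = 0.5330 W.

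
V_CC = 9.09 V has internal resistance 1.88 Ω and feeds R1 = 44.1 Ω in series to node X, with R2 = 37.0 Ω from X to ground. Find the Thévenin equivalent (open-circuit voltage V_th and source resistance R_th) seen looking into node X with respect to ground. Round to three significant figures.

V_th ≈ 4.05 V, R_th ≈ 20.5 Ω

R1' = 1.88 + 44.1 = 45.98 Ω (source resistance + R1).
Open-circuit (no load on X): V_th = V_CC · R2/(R1' + R2) = 9.09 × 37.0/(45.98 + 37.0) = 4.053 V.
With V_CC suppressed (replaced by a short), R_th = R1' ‖ R2 = (45.98 × 37.0)/(45.98 + 37.0) = 20.50 Ω.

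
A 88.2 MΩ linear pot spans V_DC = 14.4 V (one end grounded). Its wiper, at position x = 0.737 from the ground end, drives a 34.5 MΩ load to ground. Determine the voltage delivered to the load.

Lower segment x·R_p = 65.00 MΩ; upper segment (1−x)·R_p = 23.20 MΩ.
Lower segment in parallel with the load: 65.00 ‖ 34.5 = 22.54 MΩ.
Loaded-divider output: V_out = 14.4 × 0.4928 = 7.096 V.

V_out ≈ 7.10 V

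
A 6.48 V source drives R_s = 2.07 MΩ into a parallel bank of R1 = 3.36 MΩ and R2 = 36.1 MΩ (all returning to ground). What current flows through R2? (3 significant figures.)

Equivalent of the parallel group: R_p = 3.074 MΩ.
V_A = 6.48 × 3.074/5.144 = 3.872 V.
I(R2) = V_A / R2 = 3.872/36.1 = 0.1073 µA.

I ≈ 0.107 µA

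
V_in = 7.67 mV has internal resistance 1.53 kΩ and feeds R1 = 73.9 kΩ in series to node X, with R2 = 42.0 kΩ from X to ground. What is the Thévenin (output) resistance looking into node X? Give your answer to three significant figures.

R_th ≈ 27.0 kΩ

R1' = 1.53 + 73.9 = 75.43 kΩ (source resistance + R1).
With V_in suppressed (replaced by a short), R_th = R1' ‖ R2 = (75.43 × 42.0)/(75.43 + 42.0) = 26.98 kΩ.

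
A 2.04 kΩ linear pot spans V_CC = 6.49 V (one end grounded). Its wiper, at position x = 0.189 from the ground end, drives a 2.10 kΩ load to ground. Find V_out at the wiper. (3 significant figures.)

V_out ≈ 1.07 V

Lower segment x·R_p = 0.3856 kΩ; upper segment (1−x)·R_p = 1.654 kΩ.
(x·R_p) ‖ R_L = 0.3258 kΩ.
Then V_out = V_CC · 0.3258/(1.654 + 0.3258) = 1.068 V.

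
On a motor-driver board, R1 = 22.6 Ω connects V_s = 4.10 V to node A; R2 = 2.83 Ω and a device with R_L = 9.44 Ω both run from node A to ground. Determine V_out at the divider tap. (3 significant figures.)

V_out ≈ 0.360 V

First combine the lower leg with the load: R2 ‖ R_L = 2.177 Ω.
Now apply the divider: V_out = 4.10 × 0.08787 = 0.3603 V.
(Unloaded it would be 0.456 V; the load pulls it down.)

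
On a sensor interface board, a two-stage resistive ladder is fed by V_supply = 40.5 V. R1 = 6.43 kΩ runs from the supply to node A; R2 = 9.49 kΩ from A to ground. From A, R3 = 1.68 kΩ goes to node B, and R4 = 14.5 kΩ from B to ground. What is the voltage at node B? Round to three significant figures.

Looking into the second stage from A: R3 + R4 = 16.18 kΩ appears in parallel with R2.
R2 ‖ (R3+R4) = 5.982 kΩ.
V_A = 40.5 × 5.982/(6.43 + 5.982) = 19.52 V.
V_B = V_A × 0.8962 = 17.49 V.

V_B ≈ 17.5 V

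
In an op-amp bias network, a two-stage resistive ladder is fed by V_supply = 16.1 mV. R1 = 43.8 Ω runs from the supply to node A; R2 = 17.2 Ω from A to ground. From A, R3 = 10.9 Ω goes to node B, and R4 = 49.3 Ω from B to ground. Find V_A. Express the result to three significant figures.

Looking into the second stage from A: R3 + R4 = 60.20 Ω appears in parallel with R2.
Effective lower resistance at A: R2 ‖ 60.20 = 13.38 Ω.
So V_A = 16.1 × 0.2340 = 3.767 mV.

V_A ≈ 3.77 mV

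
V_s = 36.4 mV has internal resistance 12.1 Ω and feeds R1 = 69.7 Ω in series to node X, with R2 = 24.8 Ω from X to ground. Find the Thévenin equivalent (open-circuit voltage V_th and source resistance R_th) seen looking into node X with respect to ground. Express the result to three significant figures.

V_th ≈ 8.47 mV, R_th ≈ 19.0 Ω

R1' = 12.1 + 69.7 = 81.80 Ω (source resistance + R1).
V_th is the unloaded tap voltage: V_s · R2/(R1'+R2) = 36.4 × 0.2326 = 8.468 mV.
Zeroing V_s shorts the top of R1' to ground, so R_th = R1' ‖ R2 = 19.03 Ω.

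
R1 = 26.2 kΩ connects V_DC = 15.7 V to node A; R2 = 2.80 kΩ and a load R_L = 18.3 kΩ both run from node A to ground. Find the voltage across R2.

The load sits in parallel with R2, giving an effective lower resistance R2' = R2·R_L/(R2+R_L) = 2.428 kΩ.
Then V_out = V_DC · R2'/(R1 + R2') = 15.7 × 2.428/28.63 = 1.332 V.

V_out ≈ 1.33 V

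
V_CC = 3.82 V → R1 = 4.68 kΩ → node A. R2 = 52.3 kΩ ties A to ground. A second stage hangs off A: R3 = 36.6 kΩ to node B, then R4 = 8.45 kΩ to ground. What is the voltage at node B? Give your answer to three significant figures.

Node A sees R2 in parallel with the series input of stage 2, R3 + R4 = 45.05 kΩ.
Effective lower resistance at A: R2 ‖ 45.05 = 24.20 kΩ.
So V_A = 3.82 × 0.8380 = 3.201 V.
Then the unloaded second divider: V_B = V_A × R4/(R3+R4) = 3.201 × 0.1876 = 0.6004 V.

V_B ≈ 0.600 V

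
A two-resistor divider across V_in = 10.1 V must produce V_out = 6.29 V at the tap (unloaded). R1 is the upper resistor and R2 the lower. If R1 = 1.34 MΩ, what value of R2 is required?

Required fraction k = V_out/V_in = 0.6228.
Rearranging, R2 = R1·k/(1−k) = 1.34 × 1.651 = 2.212 MΩ.

R2 ≈ 2.21 MΩ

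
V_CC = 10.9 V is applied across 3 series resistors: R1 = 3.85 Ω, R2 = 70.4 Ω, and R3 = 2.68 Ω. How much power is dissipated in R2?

Series current I = V_CC/ΣR = 10.9/76.93 = 0.1417 A.
P(R2) = I²·R2 = (0.1417)² × 70.4 = 1.413 W.

P ≈ 1.41 W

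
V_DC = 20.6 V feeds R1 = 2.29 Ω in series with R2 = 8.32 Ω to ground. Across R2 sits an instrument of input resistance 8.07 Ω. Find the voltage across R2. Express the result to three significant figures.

The load sits in parallel with R2, giving an effective lower resistance R2' = R2·R_L/(R2+R_L) = 4.097 Ω.
Voltage divider with the loaded lower leg: V_out = 20.6 × 4.097/(2.29 + 4.097) = 20.6 × 0.6414 = 13.21 V.
(Unloaded it would be 16.2 V; the load pulls it down.)

V_out ≈ 13.2 V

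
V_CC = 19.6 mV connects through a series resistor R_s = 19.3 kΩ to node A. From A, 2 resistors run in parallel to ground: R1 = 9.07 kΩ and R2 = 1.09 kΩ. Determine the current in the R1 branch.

Equivalent of the parallel group: R_p = 0.9731 kΩ.
Node voltage V_A = V_CC · R_p/(R_s + R_p) = 19.6 × 0.04800 = 0.9408 mV.
Branch current I = V_A/R1 = 0.9408/9.07 = 0.1037 µA.

I ≈ 0.104 µA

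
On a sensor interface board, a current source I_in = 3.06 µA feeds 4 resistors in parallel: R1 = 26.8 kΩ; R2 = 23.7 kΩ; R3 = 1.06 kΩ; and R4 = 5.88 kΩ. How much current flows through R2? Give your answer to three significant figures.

Conductances: ΣG = 1/26.8 + 1/23.7 + 1/1.06 + 1/5.88 = 1.193 (1/kΩ).
Current divider: I(R2) = I_in · G_k/ΣG = 3.06 × (0.04219/1.193) = 3.06 × 0.03537 = 0.1082 µA.

I ≈ 0.108 µA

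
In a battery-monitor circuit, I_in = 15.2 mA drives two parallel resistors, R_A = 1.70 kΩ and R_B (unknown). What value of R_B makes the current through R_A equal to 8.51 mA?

In a two-way split, I_A/I_in = R_B/(R_A + R_B).
With f = 0.5599, R_B = R_A · f/(1−f) = 1.70 × 1.272 = 2.162 kΩ.

R_B ≈ 2.16 kΩ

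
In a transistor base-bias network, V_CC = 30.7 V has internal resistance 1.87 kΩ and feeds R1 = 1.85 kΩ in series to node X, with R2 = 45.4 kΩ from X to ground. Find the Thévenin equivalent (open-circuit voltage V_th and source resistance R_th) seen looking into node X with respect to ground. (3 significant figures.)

R1' = 1.87 + 1.85 = 3.720 kΩ (source resistance + R1).
Open-circuit (no load on X): V_th = V_CC · R2/(R1' + R2) = 30.7 × 45.4/(3.720 + 45.4) = 28.38 V.
With V_CC suppressed (replaced by a short), R_th = R1' ‖ R2 = (3.720 × 45.4)/(3.720 + 45.4) = 3.438 kΩ.

V_th ≈ 28.4 V, R_th ≈ 3.44 kΩ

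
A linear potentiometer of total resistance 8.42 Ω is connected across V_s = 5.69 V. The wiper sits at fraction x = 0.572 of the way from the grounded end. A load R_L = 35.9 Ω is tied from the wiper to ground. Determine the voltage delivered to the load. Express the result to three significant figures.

Lower segment x·R_p = 4.816 Ω; upper segment (1−x)·R_p = 3.604 Ω.
R_L loads the lower segment: effective lower R = 4.247 Ω.
Then V_out = V_s · 4.247/(3.604 + 4.247) = 3.078 V.

V_out ≈ 3.08 V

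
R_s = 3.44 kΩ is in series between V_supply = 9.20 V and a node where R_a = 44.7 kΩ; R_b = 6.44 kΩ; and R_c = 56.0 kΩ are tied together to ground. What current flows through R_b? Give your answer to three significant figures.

Equivalent of the parallel group: R_p = 5.115 kΩ.
V_A = 9.20 × 5.115/8.555 = 5.501 V.
Branch current I = V_A/R_b = 5.501/6.44 = 0.8541 mA.

I ≈ 0.854 mA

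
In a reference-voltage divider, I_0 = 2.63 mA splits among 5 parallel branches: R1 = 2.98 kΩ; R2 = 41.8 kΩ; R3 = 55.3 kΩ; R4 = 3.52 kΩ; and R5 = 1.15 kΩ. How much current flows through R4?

I ≈ 0.488 mA

Total conductance ΣG = 1/2.98 + 1/41.8 + 1/55.3 + 1/3.52 + 1/1.15 = 1.531 (units of 1/kΩ).
Current divider: I(R4) = I_0 · G_k/ΣG = 2.63 × (0.2841/1.531) = 2.63 × 0.1855 = 0.4879 mA.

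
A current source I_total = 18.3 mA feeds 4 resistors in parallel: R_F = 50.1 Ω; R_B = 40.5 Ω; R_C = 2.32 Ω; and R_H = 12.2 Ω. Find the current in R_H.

ΣG = 1/50.1 + 1/40.5 + 1/2.32 + 1/12.2 = 0.5577.
By the current-divider rule, I = I_total · G_k/ΣG = 18.3 × 0.1470 = 2.690 mA.

I ≈ 2.69 mA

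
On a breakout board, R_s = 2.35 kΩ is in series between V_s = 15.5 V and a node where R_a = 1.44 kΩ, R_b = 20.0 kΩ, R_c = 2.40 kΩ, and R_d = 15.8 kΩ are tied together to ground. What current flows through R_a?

I ≈ 2.78 mA

Equivalent of the parallel group: R_p = 0.8167 kΩ.
V_A by voltage divider: V_A = 15.5 × 0.8167/(2.35 + 0.8167) = 3.998 V.
I(R_a) = V_A / R_a = 3.998/1.44 = 2.776 mA.
(Check via current divider: I_total = 4.895 mA; share G_k/ΣG = 0.5672 → same result.)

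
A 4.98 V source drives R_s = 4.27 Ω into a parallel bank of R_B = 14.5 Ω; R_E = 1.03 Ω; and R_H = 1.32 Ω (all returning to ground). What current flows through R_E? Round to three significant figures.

I ≈ 0.557 A

Parallel bank: R_p = 1/(1/14.5 + 1/1.03 + 1/1.32) = 0.5564 Ω.
V_A by voltage divider: V_A = 4.98 × 0.5564/(4.27 + 0.5564) = 0.5741 V.
Branch current I = V_A/R_E = 0.5741/1.03 = 0.5573 A.
(Equivalently: I_total = 1.032 A, then current-divider fraction G_k/ΣG = 0.5402.)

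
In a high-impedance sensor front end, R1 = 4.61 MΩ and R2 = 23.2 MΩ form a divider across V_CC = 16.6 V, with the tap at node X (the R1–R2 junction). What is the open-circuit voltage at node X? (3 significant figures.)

V_th is the unloaded tap voltage: V_CC · R2/(R1+R2) = 16.6 × 0.8342 = 13.85 V.

V_th ≈ 13.8 V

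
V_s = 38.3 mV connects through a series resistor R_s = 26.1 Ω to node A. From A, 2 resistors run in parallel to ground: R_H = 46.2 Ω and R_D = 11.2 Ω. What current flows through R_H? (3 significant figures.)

Combine the parallel branches: R_p = (1/46.2 + 1/11.2)⁻¹ = 9.015 Ω.
V_A = 38.3 × 9.015/35.11 = 9.832 mV.
I(R_H) = V_A / R_H = 9.832/46.2 = 0.2128 mA.

I ≈ 0.213 mA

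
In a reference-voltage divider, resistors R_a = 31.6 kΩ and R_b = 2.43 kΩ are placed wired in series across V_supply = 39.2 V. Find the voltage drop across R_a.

V ≈ 36.4 V

Series total: ΣR = 31.6 + 2.43 = 34.03 kΩ.
Voltage divider: V = V_supply · (31.60 / 34.03) = 39.2 × 0.9286 = 36.40 V.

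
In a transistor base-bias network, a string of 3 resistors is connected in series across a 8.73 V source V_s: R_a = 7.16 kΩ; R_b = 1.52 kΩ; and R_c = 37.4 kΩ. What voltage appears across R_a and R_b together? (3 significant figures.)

ΣR = 7.16 + 1.52 + 37.4 = 46.08 kΩ.
R_{R_a..R_b} = 7.16 + 1.52 = 8.680 kΩ.
V = V_s · R/ΣR = 8.73 × 0.1884 = 1.644 V.

V ≈ 1.64 V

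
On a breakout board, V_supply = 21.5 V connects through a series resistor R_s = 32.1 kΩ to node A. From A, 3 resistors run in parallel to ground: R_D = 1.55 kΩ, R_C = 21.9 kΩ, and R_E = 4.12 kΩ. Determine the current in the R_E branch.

Combine the parallel branches: R_p = (1/1.55 + 1/21.9 + 1/4.12)⁻¹ = 1.071 kΩ.
V_A by voltage divider: V_A = 21.5 × 1.071/(32.1 + 1.071) = 0.6943 V.
I(R_E) = V_A / R_E = 0.6943/4.12 = 0.1685 mA.

I ≈ 0.169 mA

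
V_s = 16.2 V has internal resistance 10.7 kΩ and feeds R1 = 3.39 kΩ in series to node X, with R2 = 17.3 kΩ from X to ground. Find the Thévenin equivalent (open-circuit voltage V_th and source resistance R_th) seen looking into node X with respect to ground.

V_th ≈ 8.93 V, R_th ≈ 7.77 kΩ

R1' = 10.7 + 3.39 = 14.09 kΩ (source resistance + R1).
With X open, the divider is unloaded: V_th = 16.2 × 17.3/31.39 = 8.928 V.
Looking into X with the source shorted: R_th = R1'·R2/(R1'+R2) = 14.09 × 17.3/31.39 = 7.765 kΩ.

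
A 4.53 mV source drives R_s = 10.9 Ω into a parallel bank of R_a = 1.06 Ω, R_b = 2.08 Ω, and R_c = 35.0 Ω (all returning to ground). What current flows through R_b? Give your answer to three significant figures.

I ≈ 0.129 mA

Combine the parallel branches: R_p = (1/1.06 + 1/2.08 + 1/35.0)⁻¹ = 0.6884 Ω.
V_A = 4.53 × 0.6884/11.59 = 0.2691 mV.
I(R_b) = V_A / R_b = 0.2691/2.08 = 0.1294 mA.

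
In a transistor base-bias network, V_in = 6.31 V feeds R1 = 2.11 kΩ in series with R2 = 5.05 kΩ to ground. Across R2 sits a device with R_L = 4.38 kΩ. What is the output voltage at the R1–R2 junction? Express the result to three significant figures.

First combine the lower leg with the load: R2 ‖ R_L = 2.346 kΩ.
Then V_out = V_in · R2'/(R1 + R2') = 6.31 × 2.346/4.456 = 3.322 V.
(Unloaded it would be 4.45 V; the load pulls it down.)

V_out ≈ 3.32 V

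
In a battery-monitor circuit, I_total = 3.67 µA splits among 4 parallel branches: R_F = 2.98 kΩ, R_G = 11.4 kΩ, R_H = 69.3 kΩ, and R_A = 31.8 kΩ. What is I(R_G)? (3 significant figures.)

I ≈ 0.686 µA

Total conductance ΣG = 1/2.98 + 1/11.4 + 1/69.3 + 1/31.8 = 0.4692 (units of 1/kΩ).
Current divider: I(R_G) = I_total · G_k/ΣG = 3.67 × (0.08772/0.4692) = 3.67 × 0.1870 = 0.6862 µA.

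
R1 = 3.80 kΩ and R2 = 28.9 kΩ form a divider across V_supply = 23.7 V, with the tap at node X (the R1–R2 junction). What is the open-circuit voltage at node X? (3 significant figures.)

V_th ≈ 20.9 V

Open-circuit (no load on X): V_th = V_supply · R2/(R1 + R2) = 23.7 × 28.9/(3.800 + 28.9) = 20.95 V.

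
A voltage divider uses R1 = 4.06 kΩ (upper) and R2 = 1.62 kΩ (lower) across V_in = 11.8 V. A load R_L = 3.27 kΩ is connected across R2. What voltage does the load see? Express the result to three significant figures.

The load sits in parallel with R2, giving an effective lower resistance R2' = R2·R_L/(R2+R_L) = 1.083 kΩ.
Then V_out = V_in · R2'/(R1 + R2') = 11.8 × 1.083/5.143 = 2.485 V.
(Unloaded it would be 3.37 V; the load pulls it down.)

V_out ≈ 2.49 V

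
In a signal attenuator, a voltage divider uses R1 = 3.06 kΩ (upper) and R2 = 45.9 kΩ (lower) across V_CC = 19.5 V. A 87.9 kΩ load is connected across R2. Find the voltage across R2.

V_out ≈ 17.7 V

R2 ‖ R_L = (45.9 × 87.9)/(45.9 + 87.9) = 30.15 kΩ.
Then V_out = V_CC · R2'/(R1 + R2') = 19.5 × 30.15/33.21 = 17.70 V.
(Unloaded it would be 18.3 V; the load pulls it down.)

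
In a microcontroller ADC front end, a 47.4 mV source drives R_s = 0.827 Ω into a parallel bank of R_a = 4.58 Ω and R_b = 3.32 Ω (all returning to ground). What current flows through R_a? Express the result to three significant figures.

Parallel bank: R_p = 1/(1/4.58 + 1/3.32) = 1.925 Ω.
V_A by voltage divider: V_A = 47.4 × 1.925/(0.827 + 1.925) = 33.15 mV.
Branch current I = V_A/R_a = 33.15/4.58 = 7.239 mA.
(Check via current divider: I_total = 17.23 mA; share G_k/ΣG = 0.4203 → same result.)

I ≈ 7.24 mA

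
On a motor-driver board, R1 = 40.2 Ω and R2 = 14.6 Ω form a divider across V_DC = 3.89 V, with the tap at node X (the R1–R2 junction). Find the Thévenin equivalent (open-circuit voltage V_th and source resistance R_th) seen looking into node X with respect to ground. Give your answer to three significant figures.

V_th is the unloaded tap voltage: V_DC · R2/(R1+R2) = 3.89 × 0.2664 = 1.036 V.
Looking into X with the source shorted: R_th = R1·R2/(R1+R2) = 40.20 × 14.6/54.80 = 10.71 Ω.

V_th ≈ 1.04 V, R_th ≈ 10.7 Ω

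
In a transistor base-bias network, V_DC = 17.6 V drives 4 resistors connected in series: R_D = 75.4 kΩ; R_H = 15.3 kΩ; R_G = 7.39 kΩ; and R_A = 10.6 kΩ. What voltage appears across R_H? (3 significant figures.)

Series total: ΣR = 75.4 + 15.3 + 7.39 + 10.6 = 108.7 kΩ.
Voltage divider: V = V_DC · (15.30 / 108.7) = 17.6 × 0.1408 = 2.478 V.

V ≈ 2.48 V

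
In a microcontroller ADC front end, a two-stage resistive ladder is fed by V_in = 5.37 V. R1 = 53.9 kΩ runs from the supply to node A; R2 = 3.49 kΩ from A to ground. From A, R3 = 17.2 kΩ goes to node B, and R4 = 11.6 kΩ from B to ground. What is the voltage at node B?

V_B ≈ 0.118 V

Looking into the second stage from A: R3 + R4 = 28.80 kΩ appears in parallel with R2.
R2 ‖ (R3+R4) = 3.113 kΩ.
V_A = 5.37 × 3.113/(53.9 + 3.113) = 0.2932 V.
Stage 2 is unloaded, so V_B = V_A · R4/(R3+R4) = 0.2932 × 11.6/28.80 = 0.1181 V.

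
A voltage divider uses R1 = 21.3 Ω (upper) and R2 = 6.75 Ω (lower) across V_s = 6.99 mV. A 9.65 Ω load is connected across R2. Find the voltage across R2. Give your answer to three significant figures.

V_out ≈ 1.10 mV

First combine the lower leg with the load: R2 ‖ R_L = 3.972 Ω.
Voltage divider with the loaded lower leg: V_out = 6.99 × 3.972/(21.3 + 3.972) = 6.99 × 0.1572 = 1.099 mV.
(Unloaded it would be 1.68 mV; the load pulls it down.)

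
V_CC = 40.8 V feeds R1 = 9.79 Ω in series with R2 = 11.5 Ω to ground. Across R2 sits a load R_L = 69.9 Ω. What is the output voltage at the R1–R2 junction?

The load sits in parallel with R2, giving an effective lower resistance R2' = R2·R_L/(R2+R_L) = 9.875 Ω.
Then V_out = V_CC · R2'/(R1 + R2') = 40.8 × 9.875/19.67 = 20.49 V.

V_out ≈ 20.5 V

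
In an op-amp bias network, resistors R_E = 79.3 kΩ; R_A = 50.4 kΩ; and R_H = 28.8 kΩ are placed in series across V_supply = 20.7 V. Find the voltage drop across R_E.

V ≈ 10.4 V

Series total: ΣR = 79.3 + 50.4 + 28.8 = 158.5 kΩ.
By the voltage-divider rule, V = 20.7 × 79.30/158.5 = 10.36 V.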